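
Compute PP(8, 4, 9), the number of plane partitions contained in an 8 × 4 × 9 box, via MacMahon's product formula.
PP(8, 4, 9) = 151561524301616

Evaluate the triple product over i = 1..8, j = 1..4, k = 1..9. The factors are (2/1) · (3/2) · (4/3) · (5/4) · (6/5) · (7/6) · (8/7) · (9/8) · … (288 factors total). The numerators and denominators telescope so the product is an integer; carrying out the multiplication exactly gives PP(8, 4, 9) = 151561524301616.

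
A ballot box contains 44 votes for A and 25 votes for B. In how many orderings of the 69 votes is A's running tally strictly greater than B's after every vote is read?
Strict-lead orderings = 1142790127041529512

Total orderings of the 69 votes with 44 for A: C(69, 44) = 4150132566624501912. By the Bertrand ballot formula (Cycle Lemma / reflection principle), the number of orderings in which A is strictly ahead of B throughout is (p − q)/(p + q) · C(p + q, p) = (44 − 25)/(44 + 25) · 4150132566624501912 = 1142790127041529512.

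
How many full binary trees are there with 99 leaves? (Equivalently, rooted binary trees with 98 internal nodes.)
C_98 = 57743358069601357782187700608042856334020731624756611000

These full binary trees are counted by the Catalan number C_n = (1/(n + 1)) · C(2n, n). For n = 98: C_98 = (1/99) · C(196, 98) = 5716592448890534420436582360196242777068052430850904489000/99 = 57743358069601357782187700608042856334020731624756611000.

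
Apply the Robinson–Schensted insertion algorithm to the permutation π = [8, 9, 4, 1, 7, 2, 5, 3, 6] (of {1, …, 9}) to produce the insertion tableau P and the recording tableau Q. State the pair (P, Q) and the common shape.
P = [1, 2, 3, 6] / [4, 5] / [7, 9] / [8];  Q = [1, 2, 7, 9] / [3, 5] / [4, 6] / [8];  common shape = (4, 2, 2, 1)

Row-insert the values π_1, π_2, … into P one at a time, bumping the leftmost entry strictly greater than the inserted value down to the next row. The recording tableau Q records, in position (i, j), the step at which that cell was added to P.
  Insert 8 (step 1): P = [8];  Q = [1]
  Insert 9 (step 2): P = [8, 9];  Q = [1, 2]
  Insert 4 (step 3): P = [4, 9] / [8];  Q = [1, 2] / [3]
  Insert 1 (step 4): P = [1, 9] / [4] / [8];  Q = [1, 2] / [3] / [4]
  Insert 7 (step 5): P = [1, 7] / [4, 9] / [8];  Q = [1, 2] / [3, 5] / [4]
  Insert 2 (step 6): P = [1, 2] / [4, 7] / [8, 9];  Q = [1, 2] / [3, 5] / [4, 6]
  Insert 5 (step 7): P = [1, 2, 5] / [4, 7] / [8, 9];  Q = [1, 2, 7] / [3, 5] / [4, 6]
  Insert 3 (step 8): P = [1, 2, 3] / [4, 5] / [7, 9] / [8];  Q = [1, 2, 7] / [3, 5] / [4, 6] / [8]
  Insert 6 (step 9): P = [1, 2, 3, 6] / [4, 5] / [7, 9] / [8];  Q = [1, 2, 7, 9] / [3, 5] / [4, 6] / [8]
Final shape: (4, 2, 2, 1).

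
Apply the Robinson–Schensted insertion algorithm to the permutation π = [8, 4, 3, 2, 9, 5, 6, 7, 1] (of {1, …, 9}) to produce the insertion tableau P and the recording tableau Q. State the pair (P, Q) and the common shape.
P = [1, 5, 6, 7] / [2, 9] / [3] / [4] / [8];  Q = [1, 5, 7, 8] / [2, 6] / [3] / [4] / [9];  common shape = (4, 2, 1, 1, 1)

Row-insert the values π_1, π_2, … into P one at a time, bumping the leftmost entry strictly greater than the inserted value down to the next row. The recording tableau Q records, in position (i, j), the step at which that cell was added to P.
  Insert 8 (step 1): P = [8];  Q = [1]
  Insert 4 (step 2): P = [4] / [8];  Q = [1] / [2]
  Insert 3 (step 3): P = [3] / [4] / [8];  Q = [1] / [2] / [3]
  Insert 2 (step 4): P = [2] / [3] / [4] / [8];  Q = [1] / [2] / [3] / [4]
  Insert 9 (step 5): P = [2, 9] / [3] / [4] / [8];  Q = [1, 5] / [2] / [3] / [4]
  Insert 5 (step 6): P = [2, 5] / [3, 9] / [4] / [8];  Q = [1, 5] / [2, 6] / [3] / [4]
  Insert 6 (step 7): P = [2, 5, 6] / [3, 9] / [4] / [8];  Q = [1, 5, 7] / [2, 6] / [3] / [4]
  Insert 7 (step 8): P = [2, 5, 6, 7] / [3, 9] / [4] / [8];  Q = [1, 5, 7, 8] / [2, 6] / [3] / [4]
  Insert 1 (step 9): P = [1, 5, 6, 7] / [2, 9] / [3] / [4] / [8];  Q = [1, 5, 7, 8] / [2, 6] / [3] / [4] / [9]
Final shape: (4, 2, 1, 1, 1).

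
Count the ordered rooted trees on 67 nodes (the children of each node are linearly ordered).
C_66 = 5632681584560312734993915705849145100

These ordered rooted trees are counted by the Catalan number C_n = (1/(n + 1)) · C(2n, n). For n = 66: C_66 = (1/67) · C(132, 66) = 377389666165540953244592352291892721700/67 = 5632681584560312734993915705849145100.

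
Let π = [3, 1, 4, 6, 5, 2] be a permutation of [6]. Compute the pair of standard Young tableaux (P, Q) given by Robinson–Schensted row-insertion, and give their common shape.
P = [1, 2, 5] / [3, 4] / [6];  Q = [1, 3, 4] / [2, 5] / [6];  common shape = (3, 2, 1)

Row-insert the values π_1, π_2, … into P one at a time, bumping the leftmost entry strictly greater than the inserted value down to the next row. The recording tableau Q records, in position (i, j), the step at which that cell was added to P.
  Insert 3 (step 1): P = [3];  Q = [1]
  Insert 1 (step 2): P = [1] / [3];  Q = [1] / [2]
  Insert 4 (step 3): P = [1, 4] / [3];  Q = [1, 3] / [2]
  Insert 6 (step 4): P = [1, 4, 6] / [3];  Q = [1, 3, 4] / [2]
  Insert 5 (step 5): P = [1, 4, 5] / [3, 6];  Q = [1, 3, 4] / [2, 5]
  Insert 2 (step 6): P = [1, 2, 5] / [3, 4] / [6];  Q = [1, 3, 4] / [2, 5] / [6]
Final shape: (3, 2, 1).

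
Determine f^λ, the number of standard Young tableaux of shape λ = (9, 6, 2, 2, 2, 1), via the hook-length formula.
# SYT of shape (9, 6, 2, 2, 2, 1) = 960269310

Hook-length formula: f^λ = n! / Π hook(c), product over all cells c of the Young diagram. For λ = (9, 6, 2, 2, 2, 1), n = 22 boxes. Hook lengths by row (left-to-right, top-to-bottom): [14, 12, 8, 7, 6, 5, 3, 2, 1]; [10, 8, 4, 3, 2, 1]; [5, 3]; [4, 2]; [3, 1]; [1]. Product of hooks = 1170505728000. So f^λ = 22! / 1170505728000 = 1124000727777607680000 / 1170505728000 = 960269310.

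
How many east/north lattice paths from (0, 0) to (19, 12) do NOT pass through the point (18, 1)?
Number of paths = 141120297

Total paths from (0, 0) to (19, 12): C(31, 19) = 141120525. Paths through (18, 1): (paths (0, 0) → (18, 1)) × (paths (18, 1) → (19, 12)) = C(19, 18) · C(12, 1) = 19 · 12 = 228. Avoidance count = 141120525 − 228 = 141120297.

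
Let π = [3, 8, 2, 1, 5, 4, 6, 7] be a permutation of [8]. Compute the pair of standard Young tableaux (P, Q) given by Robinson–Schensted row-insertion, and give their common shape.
P = [1, 4, 6, 7] / [2, 5] / [3, 8];  Q = [1, 2, 7, 8] / [3, 5] / [4, 6];  common shape = (4, 2, 2)

Row-insert the values π_1, π_2, … into P one at a time, bumping the leftmost entry strictly greater than the inserted value down to the next row. The recording tableau Q records, in position (i, j), the step at which that cell was added to P.
  Insert 3 (step 1): P = [3];  Q = [1]
  Insert 8 (step 2): P = [3, 8];  Q = [1, 2]
  Insert 2 (step 3): P = [2, 8] / [3];  Q = [1, 2] / [3]
  Insert 1 (step 4): P = [1, 8] / [2] / [3];  Q = [1, 2] / [3] / [4]
  Insert 5 (step 5): P = [1, 5] / [2, 8] / [3];  Q = [1, 2] / [3, 5] / [4]
  Insert 4 (step 6): P = [1, 4] / [2, 5] / [3, 8];  Q = [1, 2] / [3, 5] / [4, 6]
  Insert 6 (step 7): P = [1, 4, 6] / [2, 5] / [3, 8];  Q = [1, 2, 7] / [3, 5] / [4, 6]
  Insert 7 (step 8): P = [1, 4, 6, 7] / [2, 5] / [3, 8];  Q = [1, 2, 7, 8] / [3, 5] / [4, 6]
Final shape: (4, 2, 2).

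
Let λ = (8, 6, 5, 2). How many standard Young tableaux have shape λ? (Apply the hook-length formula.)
# SYT of shape (8, 6, 5, 2) = 142849980

Hook-length formula: f^λ = n! / Π hook(c), product over all cells c of the Young diagram. For λ = (8, 6, 5, 2), n = 21 boxes. Hook lengths by row (left-to-right, top-to-bottom): [11, 10, 8, 7, 6, 4, 2, 1]; [8, 7, 5, 4, 3, 1]; [6, 5, 3, 2, 1]; [2, 1]. Product of hooks = 357654528000. So f^λ = 21! / 357654528000 = 51090942171709440000 / 357654528000 = 142849980.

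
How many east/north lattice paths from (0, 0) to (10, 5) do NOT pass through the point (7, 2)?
Number of paths = 2283

Total paths from (0, 0) to (10, 5): C(15, 10) = 3003. Paths through (7, 2): (paths (0, 0) → (7, 2)) × (paths (7, 2) → (10, 5)) = C(9, 7) · C(6, 3) = 36 · 20 = 720. Avoidance count = 3003 − 720 = 2283.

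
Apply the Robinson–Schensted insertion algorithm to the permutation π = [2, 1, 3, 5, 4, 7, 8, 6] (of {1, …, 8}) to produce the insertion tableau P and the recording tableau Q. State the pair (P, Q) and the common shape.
P = [1, 3, 4, 6, 8] / [2, 5, 7];  Q = [1, 3, 4, 6, 7] / [2, 5, 8];  common shape = (5, 3)

Row-insert the values π_1, π_2, … into P one at a time, bumping the leftmost entry strictly greater than the inserted value down to the next row. The recording tableau Q records, in position (i, j), the step at which that cell was added to P.
  Insert 2 (step 1): P = [2];  Q = [1]
  Insert 1 (step 2): P = [1] / [2];  Q = [1] / [2]
  Insert 3 (step 3): P = [1, 3] / [2];  Q = [1, 3] / [2]
  Insert 5 (step 4): P = [1, 3, 5] / [2];  Q = [1, 3, 4] / [2]
  Insert 4 (step 5): P = [1, 3, 4] / [2, 5];  Q = [1, 3, 4] / [2, 5]
  Insert 7 (step 6): P = [1, 3, 4, 7] / [2, 5];  Q = [1, 3, 4, 6] / [2, 5]
  Insert 8 (step 7): P = [1, 3, 4, 7, 8] / [2, 5];  Q = [1, 3, 4, 6, 7] / [2, 5]
  Insert 6 (step 8): P = [1, 3, 4, 6, 8] / [2, 5, 7];  Q = [1, 3, 4, 6, 7] / [2, 5, 8]
Final shape: (5, 3).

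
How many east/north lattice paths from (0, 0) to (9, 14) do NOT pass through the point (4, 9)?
Number of paths = 637010

Total paths from (0, 0) to (9, 14): C(23, 9) = 817190. Paths through (4, 9): (paths (0, 0) → (4, 9)) × (paths (4, 9) → (9, 14)) = C(13, 4) · C(10, 5) = 715 · 252 = 180180. Avoidance count = 817190 − 180180 = 637010.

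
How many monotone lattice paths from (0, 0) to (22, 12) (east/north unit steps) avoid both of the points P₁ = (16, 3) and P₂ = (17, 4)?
Number of paths = 538295706

Inclusion–exclusion. Total paths: C(34, 22) = 548354040. Through P₁: C(19, 16)·C(15, 6) = 4849845. Through P₂: C(21, 17)·C(13, 5) = 7702695. Since P₁ is strictly southwest of P₂, a monotone path through both must visit P₁ then P₂; paths through both = C(19, 16)·C(2, 1)·C(13, 5) = 2494206. Avoid both = 548354040 − 4849845 − 7702695 + 2494206 = 538295706.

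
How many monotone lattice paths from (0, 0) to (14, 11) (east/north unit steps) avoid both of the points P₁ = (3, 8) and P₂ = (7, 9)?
Number of paths = 4015200

Inclusion–exclusion. Total paths: C(25, 14) = 4457400. Through P₁: C(11, 3)·C(14, 11) = 60060. Through P₂: C(16, 7)·C(9, 7) = 411840. Since P₁ is strictly southwest of P₂, a monotone path through both must visit P₁ then P₂; paths through both = C(11, 3)·C(5, 4)·C(9, 7) = 29700. Avoid both = 4457400 − 60060 − 411840 + 29700 = 4015200.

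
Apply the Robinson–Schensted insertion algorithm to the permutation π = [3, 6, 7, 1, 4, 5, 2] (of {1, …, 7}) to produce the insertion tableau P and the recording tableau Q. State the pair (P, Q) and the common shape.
P = [1, 2, 5] / [3, 4, 7] / [6];  Q = [1, 2, 3] / [4, 5, 6] / [7];  common shape = (3, 3, 1)

Row-insert the values π_1, π_2, … into P one at a time, bumping the leftmost entry strictly greater than the inserted value down to the next row. The recording tableau Q records, in position (i, j), the step at which that cell was added to P.
  Insert 3 (step 1): P = [3];  Q = [1]
  Insert 6 (step 2): P = [3, 6];  Q = [1, 2]
  Insert 7 (step 3): P = [3, 6, 7];  Q = [1, 2, 3]
  Insert 1 (step 4): P = [1, 6, 7] / [3];  Q = [1, 2, 3] / [4]
  Insert 4 (step 5): P = [1, 4, 7] / [3, 6];  Q = [1, 2, 3] / [4, 5]
  Insert 5 (step 6): P = [1, 4, 5] / [3, 6, 7];  Q = [1, 2, 3] / [4, 5, 6]
  Insert 2 (step 7): P = [1, 2, 5] / [3, 4, 7] / [6];  Q = [1, 2, 3] / [4, 5, 6] / [7]
Final shape: (3, 3, 1).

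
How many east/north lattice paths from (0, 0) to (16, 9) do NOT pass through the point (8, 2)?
Number of paths = 1753400

Total paths from (0, 0) to (16, 9): C(25, 16) = 2042975. Paths through (8, 2): (paths (0, 0) → (8, 2)) × (paths (8, 2) → (16, 9)) = C(10, 8) · C(15, 8) = 45 · 6435 = 289575. Avoidance count = 2042975 − 289575 = 1753400.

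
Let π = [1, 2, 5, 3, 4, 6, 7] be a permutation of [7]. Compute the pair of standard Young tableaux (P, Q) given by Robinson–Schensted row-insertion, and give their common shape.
P = [1, 2, 3, 4, 6, 7] / [5];  Q = [1, 2, 3, 5, 6, 7] / [4];  common shape = (6, 1)

Row-insert the values π_1, π_2, … into P one at a time, bumping the leftmost entry strictly greater than the inserted value down to the next row. The recording tableau Q records, in position (i, j), the step at which that cell was added to P.
  Insert 1 (step 1): P = [1];  Q = [1]
  Insert 2 (step 2): P = [1, 2];  Q = [1, 2]
  Insert 5 (step 3): P = [1, 2, 5];  Q = [1, 2, 3]
  Insert 3 (step 4): P = [1, 2, 3] / [5];  Q = [1, 2, 3] / [4]
  Insert 4 (step 5): P = [1, 2, 3, 4] / [5];  Q = [1, 2, 3, 5] / [4]
  Insert 6 (step 6): P = [1, 2, 3, 4, 6] / [5];  Q = [1, 2, 3, 5, 6] / [4]
  Insert 7 (step 7): P = [1, 2, 3, 4, 6, 7] / [5];  Q = [1, 2, 3, 5, 6, 7] / [4]
Final shape: (6, 1).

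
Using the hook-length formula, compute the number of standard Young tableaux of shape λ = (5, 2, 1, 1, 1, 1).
# SYT of shape (5, 2, 1, 1, 1, 1) = 924

Hook-length formula: f^λ = n! / Π hook(c), product over all cells c of the Young diagram. For λ = (5, 2, 1, 1, 1, 1), n = 11 boxes. Hook lengths by row (left-to-right, top-to-bottom): [10, 5, 3, 2, 1]; [6, 1]; [4]; [3]; [2]; [1]. Product of hooks = 43200. So f^λ = 11! / 43200 = 39916800 / 43200 = 924.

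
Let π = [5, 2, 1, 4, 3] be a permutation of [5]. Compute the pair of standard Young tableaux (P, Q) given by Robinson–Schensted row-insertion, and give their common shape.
P = [1, 3] / [2, 4] / [5];  Q = [1, 4] / [2, 5] / [3];  common shape = (2, 2, 1)

Row-insert the values π_1, π_2, … into P one at a time, bumping the leftmost entry strictly greater than the inserted value down to the next row. The recording tableau Q records, in position (i, j), the step at which that cell was added to P.
  Insert 5 (step 1): P = [5];  Q = [1]
  Insert 2 (step 2): P = [2] / [5];  Q = [1] / [2]
  Insert 1 (step 3): P = [1] / [2] / [5];  Q = [1] / [2] / [3]
  Insert 4 (step 4): P = [1, 4] / [2] / [5];  Q = [1, 4] / [2] / [3]
  Insert 3 (step 5): P = [1, 3] / [2, 4] / [5];  Q = [1, 4] / [2, 5] / [3]
Final shape: (2, 2, 1).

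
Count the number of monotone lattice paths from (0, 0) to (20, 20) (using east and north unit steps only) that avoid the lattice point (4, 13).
Number of paths = 137263055160

Total paths from (0, 0) to (20, 20): C(40, 20) = 137846528820. Paths through (4, 13): (paths (0, 0) → (4, 13)) × (paths (4, 13) → (20, 20)) = C(17, 4) · C(23, 16) = 2380 · 245157 = 583473660. Avoidance count = 137846528820 − 583473660 = 137263055160.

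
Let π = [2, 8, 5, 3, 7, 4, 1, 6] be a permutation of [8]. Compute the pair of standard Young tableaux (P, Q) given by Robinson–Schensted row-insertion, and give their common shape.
P = [1, 3, 4, 6] / [2, 7] / [5] / [8];  Q = [1, 2, 5, 8] / [3, 6] / [4] / [7];  common shape = (4, 2, 1, 1)

Row-insert the values π_1, π_2, … into P one at a time, bumping the leftmost entry strictly greater than the inserted value down to the next row. The recording tableau Q records, in position (i, j), the step at which that cell was added to P.
  Insert 2 (step 1): P = [2];  Q = [1]
  Insert 8 (step 2): P = [2, 8];  Q = [1, 2]
  Insert 5 (step 3): P = [2, 5] / [8];  Q = [1, 2] / [3]
  Insert 3 (step 4): P = [2, 3] / [5] / [8];  Q = [1, 2] / [3] / [4]
  Insert 7 (step 5): P = [2, 3, 7] / [5] / [8];  Q = [1, 2, 5] / [3] / [4]
  Insert 4 (step 6): P = [2, 3, 4] / [5, 7] / [8];  Q = [1, 2, 5] / [3, 6] / [4]
  Insert 1 (step 7): P = [1, 3, 4] / [2, 7] / [5] / [8];  Q = [1, 2, 5] / [3, 6] / [4] / [7]
  Insert 6 (step 8): P = [1, 3, 4, 6] / [2, 7] / [5] / [8];  Q = [1, 2, 5, 8] / [3, 6] / [4] / [7]
Final shape: (4, 2, 1, 1).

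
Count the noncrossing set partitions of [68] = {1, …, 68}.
C_68 = 86218923998960285726185640663701108500

These noncrossing partitions are counted by the Catalan number C_n = (1/(n + 1)) · C(2n, n). For n = 68: C_68 = (1/69) · C(136, 68) = 5949105755928259715106809205795376486500/69 = 86218923998960285726185640663701108500.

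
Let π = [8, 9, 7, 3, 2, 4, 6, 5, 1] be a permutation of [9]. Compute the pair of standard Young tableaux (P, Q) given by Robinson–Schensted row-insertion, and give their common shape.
P = [1, 4, 5] / [2, 6] / [3, 9] / [7] / [8];  Q = [1, 2, 7] / [3, 6] / [4, 8] / [5] / [9];  common shape = (3, 2, 2, 1, 1)

Row-insert the values π_1, π_2, … into P one at a time, bumping the leftmost entry strictly greater than the inserted value down to the next row. The recording tableau Q records, in position (i, j), the step at which that cell was added to P.
  Insert 8 (step 1): P = [8];  Q = [1]
  Insert 9 (step 2): P = [8, 9];  Q = [1, 2]
  Insert 7 (step 3): P = [7, 9] / [8];  Q = [1, 2] / [3]
  Insert 3 (step 4): P = [3, 9] / [7] / [8];  Q = [1, 2] / [3] / [4]
  Insert 2 (step 5): P = [2, 9] / [3] / [7] / [8];  Q = [1, 2] / [3] / [4] / [5]
  Insert 4 (step 6): P = [2, 4] / [3, 9] / [7] / [8];  Q = [1, 2] / [3, 6] / [4] / [5]
  Insert 6 (step 7): P = [2, 4, 6] / [3, 9] / [7] / [8];  Q = [1, 2, 7] / [3, 6] / [4] / [5]
  Insert 5 (step 8): P = [2, 4, 5] / [3, 6] / [7, 9] / [8];  Q = [1, 2, 7] / [3, 6] / [4, 8] / [5]
  Insert 1 (step 9): P = [1, 4, 5] / [2, 6] / [3, 9] / [7] / [8];  Q = [1, 2, 7] / [3, 6] / [4, 8] / [5] / [9]
Final shape: (3, 2, 2, 1, 1).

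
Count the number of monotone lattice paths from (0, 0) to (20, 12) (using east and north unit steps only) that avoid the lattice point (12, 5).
Number of paths = 185973060

Total paths from (0, 0) to (20, 12): C(32, 20) = 225792840. Paths through (12, 5): (paths (0, 0) → (12, 5)) × (paths (12, 5) → (20, 12)) = C(17, 12) · C(15, 8) = 6188 · 6435 = 39819780. Avoidance count = 225792840 − 39819780 = 185973060.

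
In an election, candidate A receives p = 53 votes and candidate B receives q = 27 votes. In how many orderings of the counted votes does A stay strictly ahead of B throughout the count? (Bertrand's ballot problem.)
Strict-lead orderings = 499693880292067717256

Total orderings of the 80 votes with 53 for A: C(80, 53) = 1537519631667900668480. By the Bertrand ballot formula (Cycle Lemma / reflection principle), the number of orderings in which A is strictly ahead of B throughout is (p − q)/(p + q) · C(p + q, p) = (53 − 27)/(53 + 27) · 1537519631667900668480 = 499693880292067717256.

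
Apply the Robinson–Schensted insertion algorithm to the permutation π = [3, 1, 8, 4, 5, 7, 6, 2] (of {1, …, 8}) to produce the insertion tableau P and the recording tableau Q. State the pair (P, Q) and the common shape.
P = [1, 2, 5, 6] / [3, 4] / [7] / [8];  Q = [1, 3, 5, 6] / [2, 4] / [7] / [8];  common shape = (4, 2, 1, 1)

Row-insert the values π_1, π_2, … into P one at a time, bumping the leftmost entry strictly greater than the inserted value down to the next row. The recording tableau Q records, in position (i, j), the step at which that cell was added to P.
  Insert 3 (step 1): P = [3];  Q = [1]
  Insert 1 (step 2): P = [1] / [3];  Q = [1] / [2]
  Insert 8 (step 3): P = [1, 8] / [3];  Q = [1, 3] / [2]
  Insert 4 (step 4): P = [1, 4] / [3, 8];  Q = [1, 3] / [2, 4]
  Insert 5 (step 5): P = [1, 4, 5] / [3, 8];  Q = [1, 3, 5] / [2, 4]
  Insert 7 (step 6): P = [1, 4, 5, 7] / [3, 8];  Q = [1, 3, 5, 6] / [2, 4]
  Insert 6 (step 7): P = [1, 4, 5, 6] / [3, 7] / [8];  Q = [1, 3, 5, 6] / [2, 4] / [7]
  Insert 2 (step 8): P = [1, 2, 5, 6] / [3, 4] / [7] / [8];  Q = [1, 3, 5, 6] / [2, 4] / [7] / [8]
Final shape: (4, 2, 1, 1).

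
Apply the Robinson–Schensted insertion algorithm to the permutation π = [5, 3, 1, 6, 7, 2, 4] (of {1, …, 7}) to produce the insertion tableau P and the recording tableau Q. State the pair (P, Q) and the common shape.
P = [1, 2, 4] / [3, 6, 7] / [5];  Q = [1, 4, 5] / [2, 6, 7] / [3];  common shape = (3, 3, 1)

Row-insert the values π_1, π_2, … into P one at a time, bumping the leftmost entry strictly greater than the inserted value down to the next row. The recording tableau Q records, in position (i, j), the step at which that cell was added to P.
  Insert 5 (step 1): P = [5];  Q = [1]
  Insert 3 (step 2): P = [3] / [5];  Q = [1] / [2]
  Insert 1 (step 3): P = [1] / [3] / [5];  Q = [1] / [2] / [3]
  Insert 6 (step 4): P = [1, 6] / [3] / [5];  Q = [1, 4] / [2] / [3]
  Insert 7 (step 5): P = [1, 6, 7] / [3] / [5];  Q = [1, 4, 5] / [2] / [3]
  Insert 2 (step 6): P = [1, 2, 7] / [3, 6] / [5];  Q = [1, 4, 5] / [2, 6] / [3]
  Insert 4 (step 7): P = [1, 2, 4] / [3, 6, 7] / [5];  Q = [1, 4, 5] / [2, 6, 7] / [3]
Final shape: (3, 3, 1).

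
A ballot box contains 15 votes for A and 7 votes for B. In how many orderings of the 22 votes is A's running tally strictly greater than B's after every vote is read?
Strict-lead orderings = 62016

Total orderings of the 22 votes with 15 for A: C(22, 15) = 170544. By the Bertrand ballot formula (Cycle Lemma / reflection principle), the number of orderings in which A is strictly ahead of B throughout is (p − q)/(p + q) · C(p + q, p) = (15 − 7)/(15 + 7) · 170544 = 62016.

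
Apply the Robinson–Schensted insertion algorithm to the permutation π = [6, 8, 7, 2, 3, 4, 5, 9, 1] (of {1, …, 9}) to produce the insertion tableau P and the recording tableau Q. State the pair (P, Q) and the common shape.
P = [1, 3, 4, 5, 9] / [2, 7] / [6] / [8];  Q = [1, 2, 6, 7, 8] / [3, 5] / [4] / [9];  common shape = (5, 2, 1, 1)

Row-insert the values π_1, π_2, … into P one at a time, bumping the leftmost entry strictly greater than the inserted value down to the next row. The recording tableau Q records, in position (i, j), the step at which that cell was added to P.
  Insert 6 (step 1): P = [6];  Q = [1]
  Insert 8 (step 2): P = [6, 8];  Q = [1, 2]
  Insert 7 (step 3): P = [6, 7] / [8];  Q = [1, 2] / [3]
  Insert 2 (step 4): P = [2, 7] / [6] / [8];  Q = [1, 2] / [3] / [4]
  Insert 3 (step 5): P = [2, 3] / [6, 7] / [8];  Q = [1, 2] / [3, 5] / [4]
  Insert 4 (step 6): P = [2, 3, 4] / [6, 7] / [8];  Q = [1, 2, 6] / [3, 5] / [4]
  Insert 5 (step 7): P = [2, 3, 4, 5] / [6, 7] / [8];  Q = [1, 2, 6, 7] / [3, 5] / [4]
  Insert 9 (step 8): P = [2, 3, 4, 5, 9] / [6, 7] / [8];  Q = [1, 2, 6, 7, 8] / [3, 5] / [4]
  Insert 1 (step 9): P = [1, 3, 4, 5, 9] / [2, 7] / [6] / [8];  Q = [1, 2, 6, 7, 8] / [3, 5] / [4] / [9]
Final shape: (5, 2, 1, 1).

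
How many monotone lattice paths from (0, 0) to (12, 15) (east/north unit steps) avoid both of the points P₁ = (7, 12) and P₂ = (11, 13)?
Number of paths = 7829520

Inclusion–exclusion. Total paths: C(27, 12) = 17383860. Through P₁: C(19, 7)·C(8, 5) = 2821728. Through P₂: C(24, 11)·C(3, 1) = 7488432. Since P₁ is strictly southwest of P₂, a monotone path through both must visit P₁ then P₂; paths through both = C(19, 7)·C(5, 4)·C(3, 1) = 755820. Avoid both = 17383860 − 2821728 − 7488432 + 755820 = 7829520.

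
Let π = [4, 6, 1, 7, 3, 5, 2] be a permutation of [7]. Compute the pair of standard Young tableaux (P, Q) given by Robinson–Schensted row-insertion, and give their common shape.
P = [1, 2, 5] / [3, 6, 7] / [4];  Q = [1, 2, 4] / [3, 5, 6] / [7];  common shape = (3, 3, 1)

Row-insert the values π_1, π_2, … into P one at a time, bumping the leftmost entry strictly greater than the inserted value down to the next row. The recording tableau Q records, in position (i, j), the step at which that cell was added to P.
  Insert 4 (step 1): P = [4];  Q = [1]
  Insert 6 (step 2): P = [4, 6];  Q = [1, 2]
  Insert 1 (step 3): P = [1, 6] / [4];  Q = [1, 2] / [3]
  Insert 7 (step 4): P = [1, 6, 7] / [4];  Q = [1, 2, 4] / [3]
  Insert 3 (step 5): P = [1, 3, 7] / [4, 6];  Q = [1, 2, 4] / [3, 5]
  Insert 5 (step 6): P = [1, 3, 5] / [4, 6, 7];  Q = [1, 2, 4] / [3, 5, 6]
  Insert 2 (step 7): P = [1, 2, 5] / [3, 6, 7] / [4];  Q = [1, 2, 4] / [3, 5, 6] / [7]
Final shape: (3, 3, 1).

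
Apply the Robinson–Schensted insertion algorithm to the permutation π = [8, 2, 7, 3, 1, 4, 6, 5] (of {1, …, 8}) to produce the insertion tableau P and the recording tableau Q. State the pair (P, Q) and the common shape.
P = [1, 3, 4, 5] / [2, 6] / [7] / [8];  Q = [1, 3, 6, 7] / [2, 8] / [4] / [5];  common shape = (4, 2, 1, 1)

Row-insert the values π_1, π_2, … into P one at a time, bumping the leftmost entry strictly greater than the inserted value down to the next row. The recording tableau Q records, in position (i, j), the step at which that cell was added to P.
  Insert 8 (step 1): P = [8];  Q = [1]
  Insert 2 (step 2): P = [2] / [8];  Q = [1] / [2]
  Insert 7 (step 3): P = [2, 7] / [8];  Q = [1, 3] / [2]
  Insert 3 (step 4): P = [2, 3] / [7] / [8];  Q = [1, 3] / [2] / [4]
  Insert 1 (step 5): P = [1, 3] / [2] / [7] / [8];  Q = [1, 3] / [2] / [4] / [5]
  Insert 4 (step 6): P = [1, 3, 4] / [2] / [7] / [8];  Q = [1, 3, 6] / [2] / [4] / [5]
  Insert 6 (step 7): P = [1, 3, 4, 6] / [2] / [7] / [8];  Q = [1, 3, 6, 7] / [2] / [4] / [5]
  Insert 5 (step 8): P = [1, 3, 4, 5] / [2, 6] / [7] / [8];  Q = [1, 3, 6, 7] / [2, 8] / [4] / [5]
Final shape: (4, 2, 1, 1).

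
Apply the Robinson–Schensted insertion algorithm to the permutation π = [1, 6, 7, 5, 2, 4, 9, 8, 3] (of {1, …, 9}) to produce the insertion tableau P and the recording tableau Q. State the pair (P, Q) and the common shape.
P = [1, 2, 3, 8] / [4, 7, 9] / [5] / [6];  Q = [1, 2, 3, 7] / [4, 6, 8] / [5] / [9];  common shape = (4, 3, 1, 1)

Row-insert the values π_1, π_2, … into P one at a time, bumping the leftmost entry strictly greater than the inserted value down to the next row. The recording tableau Q records, in position (i, j), the step at which that cell was added to P.
  Insert 1 (step 1): P = [1];  Q = [1]
  Insert 6 (step 2): P = [1, 6];  Q = [1, 2]
  Insert 7 (step 3): P = [1, 6, 7];  Q = [1, 2, 3]
  Insert 5 (step 4): P = [1, 5, 7] / [6];  Q = [1, 2, 3] / [4]
  Insert 2 (step 5): P = [1, 2, 7] / [5] / [6];  Q = [1, 2, 3] / [4] / [5]
  Insert 4 (step 6): P = [1, 2, 4] / [5, 7] / [6];  Q = [1, 2, 3] / [4, 6] / [5]
  Insert 9 (step 7): P = [1, 2, 4, 9] / [5, 7] / [6];  Q = [1, 2, 3, 7] / [4, 6] / [5]
  Insert 8 (step 8): P = [1, 2, 4, 8] / [5, 7, 9] / [6];  Q = [1, 2, 3, 7] / [4, 6, 8] / [5]
  Insert 3 (step 9): P = [1, 2, 3, 8] / [4, 7, 9] / [5] / [6];  Q = [1, 2, 3, 7] / [4, 6, 8] / [5] / [9]
Final shape: (4, 3, 1, 1).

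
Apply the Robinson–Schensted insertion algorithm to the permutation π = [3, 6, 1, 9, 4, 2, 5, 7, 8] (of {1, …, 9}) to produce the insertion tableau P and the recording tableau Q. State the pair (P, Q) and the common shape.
P = [1, 2, 5, 7, 8] / [3, 4, 9] / [6];  Q = [1, 2, 4, 8, 9] / [3, 5, 7] / [6];  common shape = (5, 3, 1)

Row-insert the values π_1, π_2, … into P one at a time, bumping the leftmost entry strictly greater than the inserted value down to the next row. The recording tableau Q records, in position (i, j), the step at which that cell was added to P.
  Insert 3 (step 1): P = [3];  Q = [1]
  Insert 6 (step 2): P = [3, 6];  Q = [1, 2]
  Insert 1 (step 3): P = [1, 6] / [3];  Q = [1, 2] / [3]
  Insert 9 (step 4): P = [1, 6, 9] / [3];  Q = [1, 2, 4] / [3]
  Insert 4 (step 5): P = [1, 4, 9] / [3, 6];  Q = [1, 2, 4] / [3, 5]
  Insert 2 (step 6): P = [1, 2, 9] / [3, 4] / [6];  Q = [1, 2, 4] / [3, 5] / [6]
  Insert 5 (step 7): P = [1, 2, 5] / [3, 4, 9] / [6];  Q = [1, 2, 4] / [3, 5, 7] / [6]
  Insert 7 (step 8): P = [1, 2, 5, 7] / [3, 4, 9] / [6];  Q = [1, 2, 4, 8] / [3, 5, 7] / [6]
  Insert 8 (step 9): P = [1, 2, 5, 7, 8] / [3, 4, 9] / [6];  Q = [1, 2, 4, 8, 9] / [3, 5, 7] / [6]
Final shape: (5, 3, 1).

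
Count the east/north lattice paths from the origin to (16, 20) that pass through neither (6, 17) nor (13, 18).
Number of paths = 5224546278

Inclusion–exclusion. Total paths: C(36, 16) = 7307872110. Through P₁: C(23, 6)·C(13, 10) = 28870842. Through P₂: C(31, 13)·C(5, 3) = 2062530750. Since P₁ is strictly southwest of P₂, a monotone path through both must visit P₁ then P₂; paths through both = C(23, 6)·C(8, 7)·C(5, 3) = 8075760. Avoid both = 7307872110 − 28870842 − 2062530750 + 8075760 = 5224546278.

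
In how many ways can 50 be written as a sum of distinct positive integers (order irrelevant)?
q(50) = 3658

A partition into distinct parts is a strictly decreasing sequence summing to n. The recurrence d(n, m) = d(n, m−1) + d(n−m, m−1) (use part m at most once) with q(n) = d(n, n) gives q(50) = 3658. (Euler's theorem: # distinct-part partitions = # odd-part partitions.)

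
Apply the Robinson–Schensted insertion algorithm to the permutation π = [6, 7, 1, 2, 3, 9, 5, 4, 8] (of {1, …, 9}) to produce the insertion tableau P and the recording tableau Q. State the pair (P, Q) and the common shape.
P = [1, 2, 3, 4, 8] / [5, 7, 9] / [6];  Q = [1, 2, 5, 6, 9] / [3, 4, 7] / [8];  common shape = (5, 3, 1)

Row-insert the values π_1, π_2, … into P one at a time, bumping the leftmost entry strictly greater than the inserted value down to the next row. The recording tableau Q records, in position (i, j), the step at which that cell was added to P.
  Insert 6 (step 1): P = [6];  Q = [1]
  Insert 7 (step 2): P = [6, 7];  Q = [1, 2]
  Insert 1 (step 3): P = [1, 7] / [6];  Q = [1, 2] / [3]
  Insert 2 (step 4): P = [1, 2] / [6, 7];  Q = [1, 2] / [3, 4]
  Insert 3 (step 5): P = [1, 2, 3] / [6, 7];  Q = [1, 2, 5] / [3, 4]
  Insert 9 (step 6): P = [1, 2, 3, 9] / [6, 7];  Q = [1, 2, 5, 6] / [3, 4]
  Insert 5 (step 7): P = [1, 2, 3, 5] / [6, 7, 9];  Q = [1, 2, 5, 6] / [3, 4, 7]
  Insert 4 (step 8): P = [1, 2, 3, 4] / [5, 7, 9] / [6];  Q = [1, 2, 5, 6] / [3, 4, 7] / [8]
  Insert 8 (step 9): P = [1, 2, 3, 4, 8] / [5, 7, 9] / [6];  Q = [1, 2, 5, 6, 9] / [3, 4, 7] / [8]
Final shape: (5, 3, 1).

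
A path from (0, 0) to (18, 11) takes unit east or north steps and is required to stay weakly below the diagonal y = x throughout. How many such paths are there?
Number of paths = 14567280

By the reflection principle (André's argument), the number of monotone paths to (18, 11) with n ≤ m that never go above y = x is C(29, 18) − C(29, 19) = 34597290 − 20030010 = 14567280.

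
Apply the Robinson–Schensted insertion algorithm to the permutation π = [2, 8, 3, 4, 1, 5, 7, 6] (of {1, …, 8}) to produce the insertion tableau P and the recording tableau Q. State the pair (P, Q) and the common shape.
P = [1, 3, 4, 5, 6] / [2, 7] / [8];  Q = [1, 2, 4, 6, 7] / [3, 8] / [5];  common shape = (5, 2, 1)

Row-insert the values π_1, π_2, … into P one at a time, bumping the leftmost entry strictly greater than the inserted value down to the next row. The recording tableau Q records, in position (i, j), the step at which that cell was added to P.
  Insert 2 (step 1): P = [2];  Q = [1]
  Insert 8 (step 2): P = [2, 8];  Q = [1, 2]
  Insert 3 (step 3): P = [2, 3] / [8];  Q = [1, 2] / [3]
  Insert 4 (step 4): P = [2, 3, 4] / [8];  Q = [1, 2, 4] / [3]
  Insert 1 (step 5): P = [1, 3, 4] / [2] / [8];  Q = [1, 2, 4] / [3] / [5]
  Insert 5 (step 6): P = [1, 3, 4, 5] / [2] / [8];  Q = [1, 2, 4, 6] / [3] / [5]
  Insert 7 (step 7): P = [1, 3, 4, 5, 7] / [2] / [8];  Q = [1, 2, 4, 6, 7] / [3] / [5]
  Insert 6 (step 8): P = [1, 3, 4, 5, 6] / [2, 7] / [8];  Q = [1, 2, 4, 6, 7] / [3, 8] / [5]
Final shape: (5, 2, 1).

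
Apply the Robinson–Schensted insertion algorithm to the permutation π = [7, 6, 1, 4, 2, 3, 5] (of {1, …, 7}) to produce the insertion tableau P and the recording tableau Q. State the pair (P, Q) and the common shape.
P = [1, 2, 3, 5] / [4] / [6] / [7];  Q = [1, 4, 6, 7] / [2] / [3] / [5];  common shape = (4, 1, 1, 1)

Row-insert the values π_1, π_2, … into P one at a time, bumping the leftmost entry strictly greater than the inserted value down to the next row. The recording tableau Q records, in position (i, j), the step at which that cell was added to P.
  Insert 7 (step 1): P = [7];  Q = [1]
  Insert 6 (step 2): P = [6] / [7];  Q = [1] / [2]
  Insert 1 (step 3): P = [1] / [6] / [7];  Q = [1] / [2] / [3]
  Insert 4 (step 4): P = [1, 4] / [6] / [7];  Q = [1, 4] / [2] / [3]
  Insert 2 (step 5): P = [1, 2] / [4] / [6] / [7];  Q = [1, 4] / [2] / [3] / [5]
  Insert 3 (step 6): P = [1, 2, 3] / [4] / [6] / [7];  Q = [1, 4, 6] / [2] / [3] / [5]
  Insert 5 (step 7): P = [1, 2, 3, 5] / [4] / [6] / [7];  Q = [1, 4, 6, 7] / [2] / [3] / [5]
Final shape: (4, 1, 1, 1).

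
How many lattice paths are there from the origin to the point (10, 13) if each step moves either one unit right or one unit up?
Number of paths = 1144066

A monotone lattice path from (0, 0) to (10, 13) consists of 10 east steps and 13 north steps in some order, so it is determined by which 10 of the 23 steps are east. The count is C(23, 10) = 1144066.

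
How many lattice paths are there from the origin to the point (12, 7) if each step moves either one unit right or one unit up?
Number of paths = 50388

A monotone lattice path from (0, 0) to (12, 7) consists of 12 east steps and 7 north steps in some order, so it is determined by which 12 of the 19 steps are east. The count is C(19, 12) = 50388.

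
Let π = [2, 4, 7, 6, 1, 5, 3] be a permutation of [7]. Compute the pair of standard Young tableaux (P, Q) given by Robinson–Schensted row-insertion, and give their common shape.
P = [1, 3, 5] / [2, 4] / [6] / [7];  Q = [1, 2, 3] / [4, 6] / [5] / [7];  common shape = (3, 2, 1, 1)

Row-insert the values π_1, π_2, … into P one at a time, bumping the leftmost entry strictly greater than the inserted value down to the next row. The recording tableau Q records, in position (i, j), the step at which that cell was added to P.
  Insert 2 (step 1): P = [2];  Q = [1]
  Insert 4 (step 2): P = [2, 4];  Q = [1, 2]
  Insert 7 (step 3): P = [2, 4, 7];  Q = [1, 2, 3]
  Insert 6 (step 4): P = [2, 4, 6] / [7];  Q = [1, 2, 3] / [4]
  Insert 1 (step 5): P = [1, 4, 6] / [2] / [7];  Q = [1, 2, 3] / [4] / [5]
  Insert 5 (step 6): P = [1, 4, 5] / [2, 6] / [7];  Q = [1, 2, 3] / [4, 6] / [5]
  Insert 3 (step 7): P = [1, 3, 5] / [2, 4] / [6] / [7];  Q = [1, 2, 3] / [4, 6] / [5] / [7]
Final shape: (3, 2, 1, 1).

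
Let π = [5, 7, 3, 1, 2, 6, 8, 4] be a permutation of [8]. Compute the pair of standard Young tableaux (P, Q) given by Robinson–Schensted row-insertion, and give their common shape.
P = [1, 2, 4, 8] / [3, 6] / [5, 7];  Q = [1, 2, 6, 7] / [3, 5] / [4, 8];  common shape = (4, 2, 2)

Row-insert the values π_1, π_2, … into P one at a time, bumping the leftmost entry strictly greater than the inserted value down to the next row. The recording tableau Q records, in position (i, j), the step at which that cell was added to P.
  Insert 5 (step 1): P = [5];  Q = [1]
  Insert 7 (step 2): P = [5, 7];  Q = [1, 2]
  Insert 3 (step 3): P = [3, 7] / [5];  Q = [1, 2] / [3]
  Insert 1 (step 4): P = [1, 7] / [3] / [5];  Q = [1, 2] / [3] / [4]
  Insert 2 (step 5): P = [1, 2] / [3, 7] / [5];  Q = [1, 2] / [3, 5] / [4]
  Insert 6 (step 6): P = [1, 2, 6] / [3, 7] / [5];  Q = [1, 2, 6] / [3, 5] / [4]
  Insert 8 (step 7): P = [1, 2, 6, 8] / [3, 7] / [5];  Q = [1, 2, 6, 7] / [3, 5] / [4]
  Insert 4 (step 8): P = [1, 2, 4, 8] / [3, 6] / [5, 7];  Q = [1, 2, 6, 7] / [3, 5] / [4, 8]
Final shape: (4, 2, 2).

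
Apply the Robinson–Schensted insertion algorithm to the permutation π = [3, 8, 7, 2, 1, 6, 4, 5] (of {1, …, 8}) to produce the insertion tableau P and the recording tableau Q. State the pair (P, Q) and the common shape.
P = [1, 4, 5] / [2, 6] / [3, 7] / [8];  Q = [1, 2, 8] / [3, 6] / [4, 7] / [5];  common shape = (3, 2, 2, 1)

Row-insert the values π_1, π_2, … into P one at a time, bumping the leftmost entry strictly greater than the inserted value down to the next row. The recording tableau Q records, in position (i, j), the step at which that cell was added to P.
  Insert 3 (step 1): P = [3];  Q = [1]
  Insert 8 (step 2): P = [3, 8];  Q = [1, 2]
  Insert 7 (step 3): P = [3, 7] / [8];  Q = [1, 2] / [3]
  Insert 2 (step 4): P = [2, 7] / [3] / [8];  Q = [1, 2] / [3] / [4]
  Insert 1 (step 5): P = [1, 7] / [2] / [3] / [8];  Q = [1, 2] / [3] / [4] / [5]
  Insert 6 (step 6): P = [1, 6] / [2, 7] / [3] / [8];  Q = [1, 2] / [3, 6] / [4] / [5]
  Insert 4 (step 7): P = [1, 4] / [2, 6] / [3, 7] / [8];  Q = [1, 2] / [3, 6] / [4, 7] / [5]
  Insert 5 (step 8): P = [1, 4, 5] / [2, 6] / [3, 7] / [8];  Q = [1, 2, 8] / [3, 6] / [4, 7] / [5]
Final shape: (3, 2, 2, 1).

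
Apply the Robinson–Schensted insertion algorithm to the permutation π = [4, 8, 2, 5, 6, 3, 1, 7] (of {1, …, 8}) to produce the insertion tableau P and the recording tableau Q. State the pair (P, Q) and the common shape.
P = [1, 3, 6, 7] / [2, 5] / [4] / [8];  Q = [1, 2, 5, 8] / [3, 4] / [6] / [7];  common shape = (4, 2, 1, 1)

Row-insert the values π_1, π_2, … into P one at a time, bumping the leftmost entry strictly greater than the inserted value down to the next row. The recording tableau Q records, in position (i, j), the step at which that cell was added to P.
  Insert 4 (step 1): P = [4];  Q = [1]
  Insert 8 (step 2): P = [4, 8];  Q = [1, 2]
  Insert 2 (step 3): P = [2, 8] / [4];  Q = [1, 2] / [3]
  Insert 5 (step 4): P = [2, 5] / [4, 8];  Q = [1, 2] / [3, 4]
  Insert 6 (step 5): P = [2, 5, 6] / [4, 8];  Q = [1, 2, 5] / [3, 4]
  Insert 3 (step 6): P = [2, 3, 6] / [4, 5] / [8];  Q = [1, 2, 5] / [3, 4] / [6]
  Insert 1 (step 7): P = [1, 3, 6] / [2, 5] / [4] / [8];  Q = [1, 2, 5] / [3, 4] / [6] / [7]
  Insert 7 (step 8): P = [1, 3, 6, 7] / [2, 5] / [4] / [8];  Q = [1, 2, 5, 8] / [3, 4] / [6] / [7]
Final shape: (4, 2, 1, 1).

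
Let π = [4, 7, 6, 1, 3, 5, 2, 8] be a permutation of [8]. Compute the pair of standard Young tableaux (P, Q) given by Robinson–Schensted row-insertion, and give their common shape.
P = [1, 2, 5, 8] / [3, 6] / [4] / [7];  Q = [1, 2, 6, 8] / [3, 5] / [4] / [7];  common shape = (4, 2, 1, 1)

Row-insert the values π_1, π_2, … into P one at a time, bumping the leftmost entry strictly greater than the inserted value down to the next row. The recording tableau Q records, in position (i, j), the step at which that cell was added to P.
  Insert 4 (step 1): P = [4];  Q = [1]
  Insert 7 (step 2): P = [4, 7];  Q = [1, 2]
  Insert 6 (step 3): P = [4, 6] / [7];  Q = [1, 2] / [3]
  Insert 1 (step 4): P = [1, 6] / [4] / [7];  Q = [1, 2] / [3] / [4]
  Insert 3 (step 5): P = [1, 3] / [4, 6] / [7];  Q = [1, 2] / [3, 5] / [4]
  Insert 5 (step 6): P = [1, 3, 5] / [4, 6] / [7];  Q = [1, 2, 6] / [3, 5] / [4]
  Insert 2 (step 7): P = [1, 2, 5] / [3, 6] / [4] / [7];  Q = [1, 2, 6] / [3, 5] / [4] / [7]
  Insert 8 (step 8): P = [1, 2, 5, 8] / [3, 6] / [4] / [7];  Q = [1, 2, 6, 8] / [3, 5] / [4] / [7]
Final shape: (4, 2, 1, 1).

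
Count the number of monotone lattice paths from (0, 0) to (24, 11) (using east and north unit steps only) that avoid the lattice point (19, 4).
Number of paths = 410212740

Total paths from (0, 0) to (24, 11): C(35, 24) = 417225900. Paths through (19, 4): (paths (0, 0) → (19, 4)) × (paths (19, 4) → (24, 11)) = C(23, 19) · C(12, 5) = 8855 · 792 = 7013160. Avoidance count = 417225900 − 7013160 = 410212740.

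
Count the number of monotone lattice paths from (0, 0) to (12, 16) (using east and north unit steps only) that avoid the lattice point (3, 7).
Number of paths = 24587355

Total paths from (0, 0) to (12, 16): C(28, 12) = 30421755. Paths through (3, 7): (paths (0, 0) → (3, 7)) × (paths (3, 7) → (12, 16)) = C(10, 3) · C(18, 9) = 120 · 48620 = 5834400. Avoidance count = 30421755 − 5834400 = 24587355.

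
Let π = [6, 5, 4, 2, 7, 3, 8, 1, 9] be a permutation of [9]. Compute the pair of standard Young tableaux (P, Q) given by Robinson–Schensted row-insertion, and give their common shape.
P = [1, 3, 8, 9] / [2, 7] / [4] / [5] / [6];  Q = [1, 5, 7, 9] / [2, 6] / [3] / [4] / [8];  common shape = (4, 2, 1, 1, 1)

Row-insert the values π_1, π_2, … into P one at a time, bumping the leftmost entry strictly greater than the inserted value down to the next row. The recording tableau Q records, in position (i, j), the step at which that cell was added to P.
  Insert 6 (step 1): P = [6];  Q = [1]
  Insert 5 (step 2): P = [5] / [6];  Q = [1] / [2]
  Insert 4 (step 3): P = [4] / [5] / [6];  Q = [1] / [2] / [3]
  Insert 2 (step 4): P = [2] / [4] / [5] / [6];  Q = [1] / [2] / [3] / [4]
  Insert 7 (step 5): P = [2, 7] / [4] / [5] / [6];  Q = [1, 5] / [2] / [3] / [4]
  Insert 3 (step 6): P = [2, 3] / [4, 7] / [5] / [6];  Q = [1, 5] / [2, 6] / [3] / [4]
  Insert 8 (step 7): P = [2, 3, 8] / [4, 7] / [5] / [6];  Q = [1, 5, 7] / [2, 6] / [3] / [4]
  Insert 1 (step 8): P = [1, 3, 8] / [2, 7] / [4] / [5] / [6];  Q = [1, 5, 7] / [2, 6] / [3] / [4] / [8]
  Insert 9 (step 9): P = [1, 3, 8, 9] / [2, 7] / [4] / [5] / [6];  Q = [1, 5, 7, 9] / [2, 6] / [3] / [4] / [8]
Final shape: (4, 2, 1, 1, 1).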